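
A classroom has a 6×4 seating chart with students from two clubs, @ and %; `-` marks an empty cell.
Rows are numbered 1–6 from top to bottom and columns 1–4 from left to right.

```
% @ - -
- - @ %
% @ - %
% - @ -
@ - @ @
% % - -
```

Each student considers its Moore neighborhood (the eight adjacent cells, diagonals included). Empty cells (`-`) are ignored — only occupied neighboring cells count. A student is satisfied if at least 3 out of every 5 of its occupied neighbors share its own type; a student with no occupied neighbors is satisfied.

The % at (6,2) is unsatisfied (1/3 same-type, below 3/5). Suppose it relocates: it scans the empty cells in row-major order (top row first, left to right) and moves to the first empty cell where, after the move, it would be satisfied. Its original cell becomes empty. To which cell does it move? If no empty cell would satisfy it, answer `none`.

Vacating (6,2). Empty cells in order:
  (1,3): 1/3 same-type → still unsatisfied.
  (1,4): 1/2 same-type → still unsatisfied.
  (2,1): 2/4 same-type → still unsatisfied.
  (2,2): 2/5 same-type → still unsatisfied.
  (3,3): 2/5 same-type → still unsatisfied.
  (4,2): 2/6 same-type → still unsatisfied.
  (4,4): 1/4 same-type → still unsatisfied.
  (5,2): 2/5 same-type → still unsatisfied.
  (6,3): 0/2 same-type → still unsatisfied.
  (6,4): 0/2 same-type → still unsatisfied.

none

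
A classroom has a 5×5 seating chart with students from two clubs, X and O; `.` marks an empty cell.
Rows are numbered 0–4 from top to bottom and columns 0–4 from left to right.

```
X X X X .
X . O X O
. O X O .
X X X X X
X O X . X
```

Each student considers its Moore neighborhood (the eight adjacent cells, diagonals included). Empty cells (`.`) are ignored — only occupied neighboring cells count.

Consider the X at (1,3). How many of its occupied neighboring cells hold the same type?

3

Occupied neighbors of (1,3): (0,2)=X, (0,3)=X, (1,2)=O, (1,4)=O, (2,2)=X, (2,3)=O.
Same type (X): 3 of 6.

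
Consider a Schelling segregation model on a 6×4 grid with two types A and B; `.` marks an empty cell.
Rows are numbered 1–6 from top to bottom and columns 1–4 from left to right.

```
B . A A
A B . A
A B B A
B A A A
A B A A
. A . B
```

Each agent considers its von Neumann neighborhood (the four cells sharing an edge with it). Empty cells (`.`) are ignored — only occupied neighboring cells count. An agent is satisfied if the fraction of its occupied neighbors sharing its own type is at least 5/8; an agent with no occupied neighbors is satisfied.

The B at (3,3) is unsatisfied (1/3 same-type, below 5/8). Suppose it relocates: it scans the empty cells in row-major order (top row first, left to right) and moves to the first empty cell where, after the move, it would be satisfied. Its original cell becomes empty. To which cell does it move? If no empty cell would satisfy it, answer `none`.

Vacating (3,3). Empty cells in order:
  (1,2): 2/3 same-type → satisfied — stop here.

(1,2)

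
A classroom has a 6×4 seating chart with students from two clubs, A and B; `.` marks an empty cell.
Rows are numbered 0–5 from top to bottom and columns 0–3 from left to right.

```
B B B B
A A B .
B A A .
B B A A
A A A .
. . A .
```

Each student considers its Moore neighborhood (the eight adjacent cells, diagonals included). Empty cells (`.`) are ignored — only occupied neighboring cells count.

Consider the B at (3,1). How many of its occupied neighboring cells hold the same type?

Occupied neighbors of (3,1): (2,0)=B, (2,1)=A, (2,2)=A, (3,0)=B, (3,2)=A, (4,0)=A, (4,1)=A, (4,2)=A.
Same type (B): 2 of 8.

2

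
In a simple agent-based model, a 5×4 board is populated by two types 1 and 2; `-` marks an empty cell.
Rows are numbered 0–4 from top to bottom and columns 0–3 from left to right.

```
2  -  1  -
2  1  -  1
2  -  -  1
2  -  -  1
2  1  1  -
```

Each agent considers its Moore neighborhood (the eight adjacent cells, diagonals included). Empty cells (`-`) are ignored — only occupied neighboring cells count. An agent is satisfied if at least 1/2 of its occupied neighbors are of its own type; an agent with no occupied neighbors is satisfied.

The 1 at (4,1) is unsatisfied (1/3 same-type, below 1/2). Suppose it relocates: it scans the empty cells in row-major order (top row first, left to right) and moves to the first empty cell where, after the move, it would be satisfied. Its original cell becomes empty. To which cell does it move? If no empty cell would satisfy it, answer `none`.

Vacating (4,1). Empty cells in order:
  (0,1): 2/4 same-type → satisfied — stop here.

(0,1)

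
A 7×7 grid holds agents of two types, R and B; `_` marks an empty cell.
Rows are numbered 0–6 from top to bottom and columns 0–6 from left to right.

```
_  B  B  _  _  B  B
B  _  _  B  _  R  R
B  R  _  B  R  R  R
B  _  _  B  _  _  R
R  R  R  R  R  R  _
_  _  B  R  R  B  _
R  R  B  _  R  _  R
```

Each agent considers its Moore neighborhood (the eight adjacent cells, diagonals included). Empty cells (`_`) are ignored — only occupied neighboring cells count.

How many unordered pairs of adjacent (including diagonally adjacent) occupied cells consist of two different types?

27

Scan each occupied cell's neighbors to the right and below (and the two forward diagonals) so each pair is counted once.
From row 0: 4 unlike of 8 pairs (running 4/8).
From row 1: 2 unlike of 10 pairs (running 6/18).
From row 2: 4 unlike of 10 pairs (running 10/28).
From row 3: 5 unlike of 6 pairs (running 15/34).
From row 4: 5 unlike of 16 pairs (running 20/50).
From row 5: 6 unlike of 10 pairs (running 26/60).
From row 6: 1 unlike of 2 pairs (running 27/62).
Total adjacent occupied pairs: 62; unlike-type pairs: 27.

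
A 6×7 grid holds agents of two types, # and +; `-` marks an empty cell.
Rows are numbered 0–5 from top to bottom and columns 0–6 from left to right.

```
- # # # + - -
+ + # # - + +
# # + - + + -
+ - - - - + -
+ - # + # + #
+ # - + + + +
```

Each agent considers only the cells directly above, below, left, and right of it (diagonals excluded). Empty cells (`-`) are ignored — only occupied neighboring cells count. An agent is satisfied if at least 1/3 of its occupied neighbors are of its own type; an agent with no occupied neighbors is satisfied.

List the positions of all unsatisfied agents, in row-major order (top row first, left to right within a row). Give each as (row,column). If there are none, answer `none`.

(0,4), (1,1), (2,2), (4,2), (4,4), (4,6), (5,1)

(0,1)# 1/2 satisfied
(0,2)# 3/3 satisfied
(0,3)# 2/3 satisfied
(0,4)+ 0/1 not
(1,0)+ 1/2 satisfied
(1,1)+ 1/4 not
(1,2)# 2/4 satisfied
(1,3)# 2/2 satisfied
(1,5)+ 2/2 satisfied
(1,6)+ 1/1 satisfied
(2,0)# 1/3 satisfied
(2,1)# 1/3 satisfied
(2,2)+ 0/2 not
(2,4)+ 1/1 satisfied
(2,5)+ 3/3 satisfied
(3,0)+ 1/2 satisfied
(3,5)+ 2/2 satisfied
(4,0)+ 2/2 satisfied
(4,2)# 0/1 not
(4,3)+ 1/3 satisfied
(4,4)# 0/3 not
(4,5)+ 2/4 satisfied
(4,6)# 0/2 not
(5,0)+ 1/2 satisfied
(5,1)# 0/1 not
(5,3)+ 2/2 satisfied
(5,4)+ 2/3 satisfied
(5,5)+ 3/3 satisfied
(5,6)+ 1/2 satisfied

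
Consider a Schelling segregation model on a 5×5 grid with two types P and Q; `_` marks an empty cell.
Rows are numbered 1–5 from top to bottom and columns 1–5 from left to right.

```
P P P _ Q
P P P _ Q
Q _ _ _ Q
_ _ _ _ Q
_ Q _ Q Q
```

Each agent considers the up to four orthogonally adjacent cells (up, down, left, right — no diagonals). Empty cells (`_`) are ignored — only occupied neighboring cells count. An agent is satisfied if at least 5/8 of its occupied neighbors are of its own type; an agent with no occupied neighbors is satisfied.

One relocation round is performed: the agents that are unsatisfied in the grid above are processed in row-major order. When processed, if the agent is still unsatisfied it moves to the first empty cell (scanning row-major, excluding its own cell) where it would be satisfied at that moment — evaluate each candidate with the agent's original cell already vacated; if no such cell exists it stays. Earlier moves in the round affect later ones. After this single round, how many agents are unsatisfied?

0

Initially unsatisfied (in order): (3,1).
  (3,1) → (3,4).
Resulting grid:
P P P _ Q
P P P _ Q
_ _ _ Q Q
_ _ _ _ Q
_ Q _ Q Q
All satisfied now.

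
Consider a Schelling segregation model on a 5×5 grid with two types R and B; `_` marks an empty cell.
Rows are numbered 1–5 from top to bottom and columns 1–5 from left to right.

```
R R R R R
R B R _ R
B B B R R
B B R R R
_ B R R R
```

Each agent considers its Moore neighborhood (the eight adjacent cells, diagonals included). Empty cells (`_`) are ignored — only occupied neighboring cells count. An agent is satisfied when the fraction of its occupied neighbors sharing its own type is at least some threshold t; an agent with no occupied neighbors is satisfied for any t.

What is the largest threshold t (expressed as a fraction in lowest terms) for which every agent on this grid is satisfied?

Row 1: (1,1)R 2/3 · (1,2)R 4/5 · (1,3)R 3/4 · (1,4)R 4/4 · (1,5)R 2/2
Row 2: (2,1)R 2/5 · (2,2)B 3/8 · (2,3)R 4/7 · (2,5)R 4/4
Row 3: (3,1)B 4/5 · (3,2)B 5/8 · (3,3)B 3/7 · (3,4)R 6/7 · (3,5)R 4/4
Row 4: (4,1)B 4/4 · (4,2)B 5/7 · (4,3)R 4/8 · (4,4)R 7/8 · (4,5)R 5/5
Row 5: (5,2)B 2/4 · (5,3)R 3/5 · (5,4)R 5/5 · (5,5)R 3/3
The smallest same-type fraction is 3/8 at (2,2), which reduces to 3/8. Any threshold above that leaves this agent unsatisfied.

3/8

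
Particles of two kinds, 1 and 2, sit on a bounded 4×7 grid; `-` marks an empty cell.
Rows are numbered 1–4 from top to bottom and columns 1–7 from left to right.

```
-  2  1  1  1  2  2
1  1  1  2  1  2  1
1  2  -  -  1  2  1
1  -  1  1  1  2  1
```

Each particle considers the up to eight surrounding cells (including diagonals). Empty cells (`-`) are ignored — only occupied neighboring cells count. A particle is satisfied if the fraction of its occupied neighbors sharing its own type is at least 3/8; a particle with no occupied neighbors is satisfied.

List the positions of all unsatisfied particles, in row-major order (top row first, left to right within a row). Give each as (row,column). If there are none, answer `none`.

(1,2), (2,4), (2,7), (3,2), (3,6), (4,6), (4,7)

Row 1: (1,2)2 0/4 ✗ · (1,3)1 3/5 ✓ · (1,4)1 4/5 ✓ · (1,5)1 2/5 ✓ · (1,6)2 2/5 ✓ · (1,7)2 2/3 ✓
Row 2: (2,1)1 2/4 ✓ · (2,2)1 4/6 ✓ · (2,3)1 3/6 ✓ · (2,4)2 0/6 ✗ · (2,5)1 3/7 ✓ · (2,6)2 3/8 ✓ · (2,7)1 1/5 ✗
Row 3: (3,1)1 3/4 ✓ · (3,2)2 0/6 ✗ · (3,5)1 3/7 ✓ · (3,6)2 2/8 ✗ · (3,7)1 2/5 ✓
Row 4: (4,1)1 1/2 ✓ · (4,3)1 1/2 ✓ · (4,4)1 3/3 ✓ · (4,5)1 2/4 ✓ · (4,6)2 1/5 ✗ · (4,7)1 1/3 ✗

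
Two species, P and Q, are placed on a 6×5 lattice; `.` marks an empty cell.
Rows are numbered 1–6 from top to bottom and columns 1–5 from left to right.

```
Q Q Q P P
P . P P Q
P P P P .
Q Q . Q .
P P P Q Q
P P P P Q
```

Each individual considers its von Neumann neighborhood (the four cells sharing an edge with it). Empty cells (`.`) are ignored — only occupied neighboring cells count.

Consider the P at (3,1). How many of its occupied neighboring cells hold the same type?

Occupied neighbors of (3,1): (2,1)=P, (4,1)=Q, (3,2)=P.
Same type (P): 2 of 3.

2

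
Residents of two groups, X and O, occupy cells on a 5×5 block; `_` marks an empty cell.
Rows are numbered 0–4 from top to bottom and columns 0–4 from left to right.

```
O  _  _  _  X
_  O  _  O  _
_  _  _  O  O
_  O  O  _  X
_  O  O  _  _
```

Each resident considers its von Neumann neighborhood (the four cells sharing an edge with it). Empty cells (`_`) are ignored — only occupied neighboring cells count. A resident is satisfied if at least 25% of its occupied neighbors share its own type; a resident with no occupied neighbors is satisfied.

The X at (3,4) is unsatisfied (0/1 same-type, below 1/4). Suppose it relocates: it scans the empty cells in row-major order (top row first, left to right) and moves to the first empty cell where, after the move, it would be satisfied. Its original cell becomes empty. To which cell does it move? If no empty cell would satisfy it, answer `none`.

(0,2)

Vacating (3,4). Empty cells in order:
  (0,1): 0/2 same-type → still unsatisfied.
  (0,2): 0/0 same-type → satisfied — stop here.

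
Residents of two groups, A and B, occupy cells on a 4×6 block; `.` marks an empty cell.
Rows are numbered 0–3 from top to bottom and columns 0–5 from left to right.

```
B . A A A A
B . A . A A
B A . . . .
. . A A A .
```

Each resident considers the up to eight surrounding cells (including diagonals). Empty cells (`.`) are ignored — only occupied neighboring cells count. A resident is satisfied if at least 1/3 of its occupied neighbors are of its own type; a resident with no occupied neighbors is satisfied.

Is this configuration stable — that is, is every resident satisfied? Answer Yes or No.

(0,0)B 1/1 ✓
(0,2)A 2/2 ✓
(0,3)A 4/4 ✓
(0,4)A 4/4 ✓
(0,5)A 3/3 ✓
(1,0)B 2/3 ✓
(1,2)A 3/3 ✓
(1,4)A 4/4 ✓
(1,5)A 3/3 ✓
(2,0)B 1/2 ✓
(2,1)A 2/4 ✓
(3,2)A 2/2 ✓
(3,3)A 2/2 ✓
(3,4)A 1/1 ✓
All meet the threshold, so the configuration is stable.

Yes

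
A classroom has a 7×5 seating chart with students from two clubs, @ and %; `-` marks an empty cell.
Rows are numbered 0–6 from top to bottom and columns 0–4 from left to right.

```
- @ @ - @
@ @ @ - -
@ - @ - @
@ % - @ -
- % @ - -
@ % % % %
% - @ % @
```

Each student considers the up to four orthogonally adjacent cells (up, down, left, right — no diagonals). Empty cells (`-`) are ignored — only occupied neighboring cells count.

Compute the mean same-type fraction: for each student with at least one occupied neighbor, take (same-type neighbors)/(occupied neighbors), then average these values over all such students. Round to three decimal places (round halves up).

Row 0: (0,1)@ 2/2 · (0,2)@ 2/2 · (0,4)@ — no occupied neighbors
Row 1: (1,0)@ 2/2 · (1,1)@ 3/3 · (1,2)@ 3/3
Row 2: (2,0)@ 2/2 · (2,2)@ 1/1 · (2,4)@ — no occupied neighbors
Row 3: (3,0)@ 1/2 · (3,1)% 1/2 · (3,3)@ — no occupied neighbors
Row 4: (4,1)% 2/3 · (4,2)@ 0/2
Row 5: (5,0)@ 0/2 · (5,1)% 2/3 · (5,2)% 2/4 · (5,3)% 3/3 · (5,4)% 1/2
Row 6: (6,0)% 0/1 · (6,2)@ 0/2 · (6,3)% 1/3 · (6,4)@ 0/2
Sum over 20 students: 2/2 + 2/2 + 2/2 + 3/3 + 3/3 + 2/2 + 1/1 + 1/2 + 1/2 + 2/3 + 0/2 + 0/2 + 2/3 + 2/4 + 3/3 + 1/2 + 0/1 + 0/2 + 1/3 + 0/2 = 35/3; mean = 35/3 ÷ 20 = 7/12 = 0.583333… → 0.583.

0.583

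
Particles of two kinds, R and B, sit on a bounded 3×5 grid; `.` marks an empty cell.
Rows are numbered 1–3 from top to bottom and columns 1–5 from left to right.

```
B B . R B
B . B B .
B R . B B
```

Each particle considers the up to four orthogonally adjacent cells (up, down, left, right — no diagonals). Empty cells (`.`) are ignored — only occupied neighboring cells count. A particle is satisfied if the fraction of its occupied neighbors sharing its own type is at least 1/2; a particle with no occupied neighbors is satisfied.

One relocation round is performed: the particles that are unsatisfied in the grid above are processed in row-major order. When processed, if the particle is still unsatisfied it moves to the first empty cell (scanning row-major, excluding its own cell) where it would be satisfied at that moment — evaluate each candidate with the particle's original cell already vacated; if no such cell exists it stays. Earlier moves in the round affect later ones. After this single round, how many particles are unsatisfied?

Initially unsatisfied (in order): (1,4), (1,5), (3,2).
  (1,4): no empty cell satisfies it; stays.
  (1,5) → (1,3).
  (3,2) → (1,5).
Resulting grid:
B B B R R
B . B B .
B . . B B
Unsatisfied now: (1,4).

1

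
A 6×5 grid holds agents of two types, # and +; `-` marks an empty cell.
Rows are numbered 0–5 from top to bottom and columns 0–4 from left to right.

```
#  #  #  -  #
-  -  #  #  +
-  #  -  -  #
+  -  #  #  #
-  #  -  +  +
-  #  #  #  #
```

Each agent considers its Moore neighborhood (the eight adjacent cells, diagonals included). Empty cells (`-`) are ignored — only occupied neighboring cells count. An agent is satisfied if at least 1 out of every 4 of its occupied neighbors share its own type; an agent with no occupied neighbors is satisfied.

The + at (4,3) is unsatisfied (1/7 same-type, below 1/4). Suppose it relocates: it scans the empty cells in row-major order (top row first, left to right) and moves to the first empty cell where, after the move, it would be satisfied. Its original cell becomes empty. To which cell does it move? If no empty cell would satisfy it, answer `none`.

(2,0)

Vacating (4,3). Empty cells in order:
  (0,3): 1/5 same-type → still unsatisfied.
  (1,0): 0/3 same-type → still unsatisfied.
  (1,1): 0/5 same-type → still unsatisfied.
  (2,0): 1/2 same-type → satisfied — stop here.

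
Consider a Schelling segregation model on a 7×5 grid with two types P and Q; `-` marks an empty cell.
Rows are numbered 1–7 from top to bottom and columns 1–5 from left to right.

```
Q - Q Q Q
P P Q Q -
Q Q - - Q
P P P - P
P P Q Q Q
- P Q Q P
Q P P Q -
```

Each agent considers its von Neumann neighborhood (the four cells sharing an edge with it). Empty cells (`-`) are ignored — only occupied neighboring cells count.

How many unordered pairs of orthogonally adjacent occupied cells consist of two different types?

16

Scan each occupied cell's neighbors to the right and below so each pair is counted once.
Row 1: Q(1,1)–P(2,1)≠ Q(1,3)–Q(1,4)= Q(1,3)–Q(2,3)= Q(1,4)–Q(1,5)= Q(1,4)–Q(2,4)=  → 1/5 unlike.
Row 2: P(2,1)–P(2,2)= P(2,1)–Q(3,1)≠ P(2,2)–Q(2,3)≠ P(2,2)–Q(3,2)≠ Q(2,3)–Q(2,4)=  → 3/5 unlike.
Row 3: Q(3,1)–Q(3,2)= Q(3,1)–P(4,1)≠ Q(3,2)–P(4,2)≠ Q(3,5)–P(4,5)≠  → 3/4 unlike.
Row 4: P(4,1)–P(4,2)= P(4,1)–P(5,1)= P(4,2)–P(4,3)= P(4,2)–P(5,2)= P(4,3)–Q(5,3)≠ P(4,5)–Q(5,5)≠  → 2/6 unlike.
Row 5: P(5,1)–P(5,2)= P(5,2)–Q(5,3)≠ P(5,2)–P(6,2)= Q(5,3)–Q(5,4)= Q(5,3)–Q(6,3)= Q(5,4)–Q(5,5)= Q(5,4)–Q(6,4)= Q(5,5)–P(6,5)≠  → 2/8 unlike.
Row 6: P(6,2)–Q(6,3)≠ P(6,2)–P(7,2)= Q(6,3)–Q(6,4)= Q(6,3)–P(7,3)≠ Q(6,4)–P(6,5)≠ Q(6,4)–Q(7,4)=  → 3/6 unlike.
Row 7: Q(7,1)–P(7,2)≠ P(7,2)–P(7,3)= P(7,3)–Q(7,4)≠  → 2/3 unlike.
Total adjacent occupied pairs: 37; unlike-type pairs: 16.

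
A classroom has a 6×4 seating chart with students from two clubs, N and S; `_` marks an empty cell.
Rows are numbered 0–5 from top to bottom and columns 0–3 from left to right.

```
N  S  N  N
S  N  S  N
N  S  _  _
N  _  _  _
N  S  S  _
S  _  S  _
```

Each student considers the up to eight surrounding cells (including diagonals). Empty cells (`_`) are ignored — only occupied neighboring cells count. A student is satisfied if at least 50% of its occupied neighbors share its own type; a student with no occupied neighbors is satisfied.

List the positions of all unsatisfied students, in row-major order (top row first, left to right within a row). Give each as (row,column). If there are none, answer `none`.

(0,0), (0,1), (1,0), (1,1), (1,2), (2,1), (4,0)

Row 0: (0,0)N 1/3 not · (0,1)S 2/5 not · (0,2)N 3/5 satisfied · (0,3)N 2/3 satisfied
Row 1: (1,0)S 2/5 not · (1,1)N 3/7 not · (1,2)S 2/6 not · (1,3)N 2/3 satisfied
Row 2: (2,0)N 2/4 satisfied · (2,1)S 2/5 not
Row 3: (3,0)N 2/4 satisfied
Row 4: (4,0)N 1/3 not · (4,1)S 3/5 satisfied · (4,2)S 2/2 satisfied
Row 5: (5,0)S 1/2 satisfied · (5,2)S 2/2 satisfied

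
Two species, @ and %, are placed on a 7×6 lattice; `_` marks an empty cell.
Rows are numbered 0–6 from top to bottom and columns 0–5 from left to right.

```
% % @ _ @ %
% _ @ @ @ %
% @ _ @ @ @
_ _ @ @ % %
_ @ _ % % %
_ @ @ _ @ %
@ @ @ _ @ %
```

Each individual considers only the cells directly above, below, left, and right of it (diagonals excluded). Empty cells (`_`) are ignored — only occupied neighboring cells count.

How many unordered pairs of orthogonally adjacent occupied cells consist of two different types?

Scan each occupied cell's neighbors to the right and below so each pair is counted once.
Row 0: %(0,0)–%(0,1)= %(0,0)–%(1,0)= %(0,1)–@(0,2)≠ @(0,2)–@(1,2)= @(0,4)–%(0,5)≠ @(0,4)–@(1,4)= %(0,5)–%(1,5)=  → 2/7 unlike.
Row 1: %(1,0)–%(2,0)= @(1,2)–@(1,3)= @(1,3)–@(1,4)= @(1,3)–@(2,3)= @(1,4)–%(1,5)≠ @(1,4)–@(2,4)= %(1,5)–@(2,5)≠  → 2/7 unlike.
Row 2: %(2,0)–@(2,1)≠ @(2,3)–@(2,4)= @(2,3)–@(3,3)= @(2,4)–@(2,5)= @(2,4)–%(3,4)≠ @(2,5)–%(3,5)≠  → 3/6 unlike.
Row 3: @(3,2)–@(3,3)= @(3,3)–%(3,4)≠ @(3,3)–%(4,3)≠ %(3,4)–%(3,5)= %(3,4)–%(4,4)= %(3,5)–%(4,5)=  → 2/6 unlike.
Row 4: @(4,1)–@(5,1)= %(4,3)–%(4,4)= %(4,4)–%(4,5)= %(4,4)–@(5,4)≠ %(4,5)–%(5,5)=  → 1/5 unlike.
Row 5: @(5,1)–@(5,2)= @(5,1)–@(6,1)= @(5,2)–@(6,2)= @(5,4)–%(5,5)≠ @(5,4)–@(6,4)= %(5,5)–%(6,5)=  → 1/6 unlike.
Row 6: @(6,0)–@(6,1)= @(6,1)–@(6,2)= @(6,4)–%(6,5)≠  → 1/3 unlike.
Total adjacent occupied pairs: 40; unlike-type pairs: 12.

12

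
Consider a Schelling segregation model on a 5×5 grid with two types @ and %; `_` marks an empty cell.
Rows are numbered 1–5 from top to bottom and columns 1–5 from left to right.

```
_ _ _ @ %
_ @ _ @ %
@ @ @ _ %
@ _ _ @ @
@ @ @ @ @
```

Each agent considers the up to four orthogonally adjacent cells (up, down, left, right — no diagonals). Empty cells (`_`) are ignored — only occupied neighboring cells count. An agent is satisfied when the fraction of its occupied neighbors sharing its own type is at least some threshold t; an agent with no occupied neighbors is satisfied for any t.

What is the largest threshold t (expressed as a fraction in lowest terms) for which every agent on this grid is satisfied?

1/2

(1,4)@ 1/2
(1,5)% 1/2
(2,2)@ 1/1
(2,4)@ 1/2
(2,5)% 2/3
(3,1)@ 2/2
(3,2)@ 3/3
(3,3)@ 1/1
(3,5)% 1/2
(4,1)@ 2/2
(4,4)@ 2/2
(4,5)@ 2/3
(5,1)@ 2/2
(5,2)@ 2/2
(5,3)@ 2/2
(5,4)@ 3/3
(5,5)@ 2/2
The smallest same-type fraction is 1/2 at (1,4), which reduces to 1/2. Any threshold above that leaves this agent unsatisfied.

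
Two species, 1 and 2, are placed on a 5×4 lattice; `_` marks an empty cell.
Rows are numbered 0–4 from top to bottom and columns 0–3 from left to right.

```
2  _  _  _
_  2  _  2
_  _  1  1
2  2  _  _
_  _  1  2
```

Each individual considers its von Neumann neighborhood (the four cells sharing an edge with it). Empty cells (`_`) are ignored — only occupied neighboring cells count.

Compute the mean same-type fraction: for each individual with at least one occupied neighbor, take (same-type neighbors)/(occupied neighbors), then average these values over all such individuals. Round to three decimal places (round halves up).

0.500

Row 0: (0,0)2 — no occupied neighbors
Row 1: (1,1)2 — no occupied neighbors · (1,3)2 0/1
Row 2: (2,2)1 1/1 · (2,3)1 1/2
Row 3: (3,0)2 1/1 · (3,1)2 1/1
Row 4: (4,2)1 0/1 · (4,3)2 0/1
Sum over 7 individuals: 0/1 + 1/1 + 1/2 + 1/1 + 1/1 + 0/1 + 0/1 = 7/2; mean = 7/2 ÷ 7 = 1/2 = 0.5 → 0.500.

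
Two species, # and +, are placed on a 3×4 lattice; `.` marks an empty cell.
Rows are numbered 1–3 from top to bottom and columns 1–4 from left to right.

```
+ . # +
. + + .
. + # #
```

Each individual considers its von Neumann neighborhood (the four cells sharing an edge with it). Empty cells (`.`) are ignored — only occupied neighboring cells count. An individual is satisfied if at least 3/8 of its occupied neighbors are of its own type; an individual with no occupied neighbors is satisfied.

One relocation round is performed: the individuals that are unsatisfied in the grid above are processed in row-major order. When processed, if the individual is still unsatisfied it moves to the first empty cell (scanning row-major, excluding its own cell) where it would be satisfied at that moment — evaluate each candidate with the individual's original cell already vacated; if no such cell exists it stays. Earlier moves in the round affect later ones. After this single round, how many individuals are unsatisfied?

1

Initially unsatisfied (in order): (1,3), (1,4), (2,3), (3,3).
  (1,3): no empty cell satisfies it; stays.
  (1,4) → (1,2).
  (2,3) → (2,1).
  (3,3): now satisfied by earlier moves; stays.
Resulting grid:
+ + # .
+ + . .
. + # #
Unsatisfied now: (1,3).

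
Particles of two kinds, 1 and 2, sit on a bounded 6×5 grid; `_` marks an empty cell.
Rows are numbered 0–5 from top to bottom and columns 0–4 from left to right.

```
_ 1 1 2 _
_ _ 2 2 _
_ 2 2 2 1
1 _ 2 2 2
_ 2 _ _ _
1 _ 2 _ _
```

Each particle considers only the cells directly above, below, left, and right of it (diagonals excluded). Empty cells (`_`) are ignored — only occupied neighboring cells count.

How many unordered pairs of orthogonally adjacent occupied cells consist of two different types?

4

Scan each occupied cell's neighbors to the right and below so each pair is counted once.
From row 0: 2 unlike of 4 pairs (running 2/4).
From row 1: 0 unlike of 3 pairs (running 2/7).
From row 2: 2 unlike of 6 pairs (running 4/13).
From row 3: 0 unlike of 2 pairs (running 4/15).
Total adjacent occupied pairs: 15; unlike-type pairs: 4.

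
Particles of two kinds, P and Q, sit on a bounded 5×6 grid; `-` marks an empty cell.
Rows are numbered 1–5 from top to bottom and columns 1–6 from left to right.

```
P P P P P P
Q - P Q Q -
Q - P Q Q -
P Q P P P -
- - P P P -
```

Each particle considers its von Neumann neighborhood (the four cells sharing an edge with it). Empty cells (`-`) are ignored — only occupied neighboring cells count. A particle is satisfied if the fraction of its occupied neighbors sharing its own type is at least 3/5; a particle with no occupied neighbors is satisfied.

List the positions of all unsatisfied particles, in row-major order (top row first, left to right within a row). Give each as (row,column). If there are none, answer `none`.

(1,1), (2,1), (2,4), (3,1), (3,4), (4,1), (4,2)

Row 1: (1,1)P 1/2 unhappy · (1,2)P 2/2 ok · (1,3)P 3/3 ok · (1,4)P 2/3 ok · (1,5)P 2/3 ok · (1,6)P 1/1 ok
Row 2: (2,1)Q 1/2 unhappy · (2,3)P 2/3 ok · (2,4)Q 2/4 unhappy · (2,5)Q 2/3 ok
Row 3: (3,1)Q 1/2 unhappy · (3,3)P 2/3 ok · (3,4)Q 2/4 unhappy · (3,5)Q 2/3 ok
Row 4: (4,1)P 0/2 unhappy · (4,2)Q 0/2 unhappy · (4,3)P 3/4 ok · (4,4)P 3/4 ok · (4,5)P 2/3 ok
Row 5: (5,3)P 2/2 ok · (5,4)P 3/3 ok · (5,5)P 2/2 ok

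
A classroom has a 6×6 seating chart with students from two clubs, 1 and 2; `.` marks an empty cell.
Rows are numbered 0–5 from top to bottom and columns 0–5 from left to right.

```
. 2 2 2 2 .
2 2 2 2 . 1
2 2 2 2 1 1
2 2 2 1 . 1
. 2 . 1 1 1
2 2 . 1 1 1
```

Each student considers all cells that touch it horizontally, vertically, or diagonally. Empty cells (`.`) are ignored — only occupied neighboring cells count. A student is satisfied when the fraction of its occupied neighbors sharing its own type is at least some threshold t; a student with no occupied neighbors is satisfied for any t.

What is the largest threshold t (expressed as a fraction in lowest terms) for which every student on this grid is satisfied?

1/2

(0,1)2 4/4
(0,2)2 5/5
(0,3)2 4/4
(0,4)2 2/3
(1,0)2 4/4
(1,1)2 7/7
(1,2)2 8/8
(1,3)2 6/7
(1,5)1 2/3
(2,0)2 5/5
(2,1)2 8/8
(2,2)2 7/8
(2,3)2 4/6
(2,4)1 4/6
(2,5)1 3/3
(3,0)2 4/4
(3,1)2 6/6
(3,2)2 5/7
(3,3)1 3/6
(3,5)1 4/4
(4,1)2 5/5
(4,3)1 4/5
(4,4)1 7/7
(4,5)1 4/4
(5,0)2 2/2
(5,1)2 2/2
(5,3)1 3/3
(5,4)1 5/5
(5,5)1 3/3
The smallest same-type fraction is 3/6 at (3,3), which reduces to 1/2. Any threshold above that leaves this student unsatisfied.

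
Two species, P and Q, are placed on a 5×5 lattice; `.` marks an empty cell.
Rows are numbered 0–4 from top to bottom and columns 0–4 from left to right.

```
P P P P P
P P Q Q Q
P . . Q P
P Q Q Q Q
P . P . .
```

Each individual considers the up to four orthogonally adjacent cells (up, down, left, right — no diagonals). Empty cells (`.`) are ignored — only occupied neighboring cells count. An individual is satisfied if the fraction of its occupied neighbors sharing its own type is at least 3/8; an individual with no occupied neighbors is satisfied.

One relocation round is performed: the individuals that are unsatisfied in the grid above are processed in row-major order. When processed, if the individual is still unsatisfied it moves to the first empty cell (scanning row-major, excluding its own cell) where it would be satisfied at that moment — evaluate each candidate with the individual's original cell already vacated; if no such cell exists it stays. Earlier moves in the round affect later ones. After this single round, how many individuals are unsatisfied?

Initially unsatisfied (in order): (1,2), (1,4), (2,4), (4,2).
  (1,2) → (2,2).
  (1,4) → (1,2).
  (2,4) → (1,4).
  (4,2) → (2,1).
Resulting grid:
P P P P P
P P Q Q P
P P Q Q .
P Q Q Q Q
P . . . .
Unsatisfied now: (3,1).

1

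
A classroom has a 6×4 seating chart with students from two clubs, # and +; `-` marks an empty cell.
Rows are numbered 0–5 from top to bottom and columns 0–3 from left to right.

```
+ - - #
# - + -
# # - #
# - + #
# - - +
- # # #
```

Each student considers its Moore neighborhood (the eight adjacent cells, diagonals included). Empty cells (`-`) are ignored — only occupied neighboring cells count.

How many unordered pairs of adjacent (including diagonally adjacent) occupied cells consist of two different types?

Scan each occupied cell's neighbors to the right and below (and the two forward diagonals) so each pair is counted once.
Row 0: +(0,0)–#(1,0)≠ #(0,3)–+(1,2)≠  → 2/2 unlike.
Row 1: #(1,0)–#(2,0)= #(1,0)–#(2,1)= +(1,2)–#(2,3)≠ +(1,2)–#(2,1)≠  → 2/4 unlike.
Row 2: #(2,0)–#(2,1)= #(2,0)–#(3,0)= #(2,1)–+(3,2)≠ #(2,1)–#(3,0)= #(2,3)–#(3,3)= #(2,3)–+(3,2)≠  → 2/6 unlike.
Row 3: #(3,0)–#(4,0)= +(3,2)–#(3,3)≠ +(3,2)–+(4,3)= #(3,3)–+(4,3)≠  → 2/4 unlike.
Row 4: #(4,0)–#(5,1)= +(4,3)–#(5,3)≠ +(4,3)–#(5,2)≠  → 2/3 unlike.
Row 5: #(5,1)–#(5,2)= #(5,2)–#(5,3)=  → 0/2 unlike.
Total adjacent occupied pairs: 21; unlike-type pairs: 10.

10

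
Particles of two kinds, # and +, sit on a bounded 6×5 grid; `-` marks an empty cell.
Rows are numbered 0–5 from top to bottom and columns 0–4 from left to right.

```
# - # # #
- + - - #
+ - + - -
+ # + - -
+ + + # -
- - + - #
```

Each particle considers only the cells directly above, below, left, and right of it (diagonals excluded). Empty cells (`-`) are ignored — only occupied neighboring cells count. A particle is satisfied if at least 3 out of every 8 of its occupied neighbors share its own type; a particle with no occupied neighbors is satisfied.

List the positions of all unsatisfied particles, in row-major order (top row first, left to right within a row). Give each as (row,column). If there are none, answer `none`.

(3,1), (4,3)

Row 0: (0,0)# 0/0 satisfied · (0,2)# 1/1 satisfied · (0,3)# 2/2 satisfied · (0,4)# 2/2 satisfied
Row 1: (1,1)+ 0/0 satisfied · (1,4)# 1/1 satisfied
Row 2: (2,0)+ 1/1 satisfied · (2,2)+ 1/1 satisfied
Row 3: (3,0)+ 2/3 satisfied · (3,1)# 0/3 not · (3,2)+ 2/3 satisfied
Row 4: (4,0)+ 2/2 satisfied · (4,1)+ 2/3 satisfied · (4,2)+ 3/4 satisfied · (4,3)# 0/1 not
Row 5: (5,2)+ 1/1 satisfied · (5,4)# 0/0 satisfied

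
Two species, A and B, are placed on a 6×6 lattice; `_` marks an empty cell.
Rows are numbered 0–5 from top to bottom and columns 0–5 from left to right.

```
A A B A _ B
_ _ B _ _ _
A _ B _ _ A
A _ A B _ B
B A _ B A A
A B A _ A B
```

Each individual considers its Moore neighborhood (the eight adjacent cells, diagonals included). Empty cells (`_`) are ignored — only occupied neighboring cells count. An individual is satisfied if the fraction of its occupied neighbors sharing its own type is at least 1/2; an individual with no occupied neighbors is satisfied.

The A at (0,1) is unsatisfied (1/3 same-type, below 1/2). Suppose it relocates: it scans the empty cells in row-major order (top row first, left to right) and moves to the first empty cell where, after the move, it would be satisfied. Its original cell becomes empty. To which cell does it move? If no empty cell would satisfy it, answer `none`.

(0,4)

Vacating (0,1). Empty cells in order:
  (0,4): 1/2 same-type → satisfied — stop here.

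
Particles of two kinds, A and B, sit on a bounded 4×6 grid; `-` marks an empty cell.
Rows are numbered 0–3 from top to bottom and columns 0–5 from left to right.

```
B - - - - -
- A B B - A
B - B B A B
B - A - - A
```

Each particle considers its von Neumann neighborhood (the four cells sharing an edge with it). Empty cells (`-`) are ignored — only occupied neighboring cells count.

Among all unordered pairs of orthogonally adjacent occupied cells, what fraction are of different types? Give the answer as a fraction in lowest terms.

Scan each occupied cell's neighbors to the right and below so each pair is counted once.
From row 1: 2 unlike of 5 pairs (running 2/5).
From row 2: 4 unlike of 6 pairs (running 6/11).
Total adjacent occupied pairs: 11; unlike-type pairs: 6.
6/11 is already in lowest terms.

6/11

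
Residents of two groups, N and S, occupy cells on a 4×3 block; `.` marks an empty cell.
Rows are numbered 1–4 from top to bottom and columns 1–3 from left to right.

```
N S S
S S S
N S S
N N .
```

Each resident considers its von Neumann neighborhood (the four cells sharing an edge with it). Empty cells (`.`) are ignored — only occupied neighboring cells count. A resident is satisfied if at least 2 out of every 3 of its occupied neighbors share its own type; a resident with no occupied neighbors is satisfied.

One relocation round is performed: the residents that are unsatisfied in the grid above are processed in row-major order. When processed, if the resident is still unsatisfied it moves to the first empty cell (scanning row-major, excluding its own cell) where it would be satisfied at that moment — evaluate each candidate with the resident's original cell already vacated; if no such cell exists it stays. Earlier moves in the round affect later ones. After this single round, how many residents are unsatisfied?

5

Initially unsatisfied (in order): (1,1), (2,1), (3,1), (3,2), (4,2).
  (1,1): no empty cell satisfies it; stays.
  (2,1): no empty cell satisfies it; stays.
  (3,1): no empty cell satisfies it; stays.
  (3,2): no empty cell satisfies it; stays.
  (4,2): no empty cell satisfies it; stays.
Resulting grid:
N S S
S S S
N S S
N N .
Unsatisfied now: (1,1), (2,1), (3,1), (3,2), (4,2).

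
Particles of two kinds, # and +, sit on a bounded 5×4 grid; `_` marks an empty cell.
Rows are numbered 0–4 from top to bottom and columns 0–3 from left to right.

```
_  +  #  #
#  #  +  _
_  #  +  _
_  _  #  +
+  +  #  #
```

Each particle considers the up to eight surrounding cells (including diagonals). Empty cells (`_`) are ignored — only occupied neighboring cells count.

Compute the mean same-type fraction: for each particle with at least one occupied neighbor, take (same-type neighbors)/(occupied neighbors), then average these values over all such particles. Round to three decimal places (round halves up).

(0,1)+ 1/4
(0,2)# 2/4
(0,3)# 1/2
(1,0)# 2/3
(1,1)# 3/6
(1,2)+ 2/6
(2,1)# 3/5
(2,2)+ 2/5
(3,2)# 3/6
(3,3)+ 1/4
(4,0)+ 1/1
(4,1)+ 1/3
(4,2)# 2/4
(4,3)# 2/3
Sum over 14 particles: 1/4 + 2/4 + 1/2 + 2/3 + 3/6 + 2/6 + 3/5 + 2/5 + 3/6 + 1/4 + 1/1 + 1/3 + 2/4 + 2/3 = 7; mean = 7 ÷ 14 = 1/2 = 0.5 → 0.500.

0.500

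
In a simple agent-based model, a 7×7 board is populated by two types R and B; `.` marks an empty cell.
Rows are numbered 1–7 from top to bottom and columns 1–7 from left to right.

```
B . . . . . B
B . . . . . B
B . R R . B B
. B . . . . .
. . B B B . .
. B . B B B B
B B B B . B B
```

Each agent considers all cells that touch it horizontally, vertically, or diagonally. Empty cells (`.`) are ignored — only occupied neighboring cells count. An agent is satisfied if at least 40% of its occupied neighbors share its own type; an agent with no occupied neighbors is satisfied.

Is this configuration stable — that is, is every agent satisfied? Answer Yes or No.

Yes

(1,1)B 1/1 ✓
(1,7)B 1/1 ✓
(2,1)B 2/2 ✓
(2,7)B 3/3 ✓
(3,1)B 2/2 ✓
(3,3)R 1/2 ✓
(3,4)R 1/1 ✓
(3,6)B 2/2 ✓
(3,7)B 2/2 ✓
(4,2)B 2/3 ✓
(5,3)B 4/4 ✓
(5,4)B 4/4 ✓
(5,5)B 4/4 ✓
(6,2)B 4/4 ✓
(6,4)B 6/6 ✓
(6,5)B 6/6 ✓
(6,6)B 5/5 ✓
(6,7)B 3/3 ✓
(7,1)B 2/2 ✓
(7,2)B 3/3 ✓
(7,3)B 4/4 ✓
(7,4)B 3/3 ✓
(7,6)B 4/4 ✓
(7,7)B 3/3 ✓
All meet the threshold, so the configuration is stable.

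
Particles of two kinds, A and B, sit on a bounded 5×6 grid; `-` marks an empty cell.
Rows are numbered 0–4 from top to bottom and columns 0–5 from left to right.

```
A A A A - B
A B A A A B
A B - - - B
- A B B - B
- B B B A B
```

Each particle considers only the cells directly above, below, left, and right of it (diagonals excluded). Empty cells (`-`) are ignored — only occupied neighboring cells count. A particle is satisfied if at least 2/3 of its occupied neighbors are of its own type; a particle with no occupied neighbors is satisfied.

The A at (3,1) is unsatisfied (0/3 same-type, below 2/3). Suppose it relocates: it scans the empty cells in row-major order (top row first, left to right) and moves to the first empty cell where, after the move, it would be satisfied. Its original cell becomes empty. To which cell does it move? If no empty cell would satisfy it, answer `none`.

(0,4)

Vacating (3,1). Empty cells in order:
  (0,4): 2/3 same-type → satisfied — stop here.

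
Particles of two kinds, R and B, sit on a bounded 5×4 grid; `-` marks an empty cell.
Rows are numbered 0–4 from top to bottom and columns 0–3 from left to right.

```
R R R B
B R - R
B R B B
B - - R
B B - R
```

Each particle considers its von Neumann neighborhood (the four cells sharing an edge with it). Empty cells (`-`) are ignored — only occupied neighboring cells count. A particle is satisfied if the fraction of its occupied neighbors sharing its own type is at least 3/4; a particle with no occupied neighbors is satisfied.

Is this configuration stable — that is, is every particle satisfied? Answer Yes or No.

No

(0,0)R 1/2 ✗
(0,1)R 3/3 ✓
(0,2)R 1/2 ✗
(0,3)B 0/2 ✗
(1,0)B 1/3 ✗
(1,1)R 2/3 ✗
(1,3)R 0/2 ✗
(2,0)B 2/3 ✗
(2,1)R 1/3 ✗
(2,2)B 1/2 ✗
(2,3)B 1/3 ✗
(3,0)B 2/2 ✓
(3,3)R 1/2 ✗
(4,0)B 2/2 ✓
(4,1)B 1/1 ✓
(4,3)R 1/1 ✓
For instance (0,0) has only 1/2 same-type neighbors, below 3/4.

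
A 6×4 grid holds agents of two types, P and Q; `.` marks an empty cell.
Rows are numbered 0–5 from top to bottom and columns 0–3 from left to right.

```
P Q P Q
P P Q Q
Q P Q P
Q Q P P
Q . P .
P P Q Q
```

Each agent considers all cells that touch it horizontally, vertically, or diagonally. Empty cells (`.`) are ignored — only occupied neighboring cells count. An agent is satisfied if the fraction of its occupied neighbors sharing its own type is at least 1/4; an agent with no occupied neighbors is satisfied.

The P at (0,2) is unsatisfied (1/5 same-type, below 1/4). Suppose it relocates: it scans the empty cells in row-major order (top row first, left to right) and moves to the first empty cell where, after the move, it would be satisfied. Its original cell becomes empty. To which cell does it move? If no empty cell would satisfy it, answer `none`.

Vacating (0,2). Empty cells in order:
  (4,1): 4/8 same-type → satisfied — stop here.

(4,1)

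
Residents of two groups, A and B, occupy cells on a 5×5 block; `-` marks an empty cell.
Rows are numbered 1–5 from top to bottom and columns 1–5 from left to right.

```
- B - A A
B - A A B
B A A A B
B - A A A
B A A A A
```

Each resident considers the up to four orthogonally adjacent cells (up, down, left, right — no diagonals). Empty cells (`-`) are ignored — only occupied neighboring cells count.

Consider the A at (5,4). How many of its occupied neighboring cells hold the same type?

3

Occupied neighbors of (5,4): (4,4)=A, (5,3)=A, (5,5)=A.
Same type (A): 3 of 3.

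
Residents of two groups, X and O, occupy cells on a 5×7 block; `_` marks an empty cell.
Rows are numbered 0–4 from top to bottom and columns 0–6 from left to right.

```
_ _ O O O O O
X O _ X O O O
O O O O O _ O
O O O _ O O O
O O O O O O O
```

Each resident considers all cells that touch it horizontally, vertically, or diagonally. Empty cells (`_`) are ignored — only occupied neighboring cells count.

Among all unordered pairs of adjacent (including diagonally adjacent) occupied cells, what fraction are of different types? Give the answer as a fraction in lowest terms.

Scan each occupied cell's neighbors to the right and below (and the two forward diagonals) so each pair is counted once.
Row 0: O(0,2)–O(0,3)= O(0,2)–X(1,3)≠ O(0,2)–O(1,1)= O(0,3)–O(0,4)= O(0,3)–X(1,3)≠ O(0,3)–O(1,4)= O(0,4)–O(0,5)= O(0,4)–O(1,4)= O(0,4)–O(1,5)= O(0,4)–X(1,3)≠ O(0,5)–O(0,6)= O(0,5)–O(1,5)= O(0,5)–O(1,6)= O(0,5)–O(1,4)= O(0,6)–O(1,6)= O(0,6)–O(1,5)=  → 3/16 unlike.
Row 1: X(1,0)–O(1,1)≠ X(1,0)–O(2,0)≠ X(1,0)–O(2,1)≠ O(1,1)–O(2,1)= O(1,1)–O(2,2)= O(1,1)–O(2,0)= X(1,3)–O(1,4)≠ X(1,3)–O(2,3)≠ X(1,3)–O(2,4)≠ X(1,3)–O(2,2)≠ O(1,4)–O(1,5)= O(1,4)–O(2,4)= O(1,4)–O(2,3)= O(1,5)–O(1,6)= O(1,5)–O(2,6)= O(1,5)–O(2,4)= O(1,6)–O(2,6)=  → 7/17 unlike.
Row 2: O(2,0)–O(2,1)= O(2,0)–O(3,0)= O(2,0)–O(3,1)= O(2,1)–O(2,2)= O(2,1)–O(3,1)= O(2,1)–O(3,2)= O(2,1)–O(3,0)= O(2,2)–O(2,3)= O(2,2)–O(3,2)= O(2,2)–O(3,1)= O(2,3)–O(2,4)= O(2,3)–O(3,4)= O(2,3)–O(3,2)= O(2,4)–O(3,4)= O(2,4)–O(3,5)= O(2,6)–O(3,6)= O(2,6)–O(3,5)=  → 0/17 unlike.
Row 3: O(3,0)–O(3,1)= O(3,0)–O(4,0)= O(3,0)–O(4,1)= O(3,1)–O(3,2)= O(3,1)–O(4,1)= O(3,1)–O(4,2)= O(3,1)–O(4,0)= O(3,2)–O(4,2)= O(3,2)–O(4,3)= O(3,2)–O(4,1)= O(3,4)–O(3,5)= O(3,4)–O(4,4)= O(3,4)–O(4,5)= O(3,4)–O(4,3)= O(3,5)–O(3,6)= O(3,5)–O(4,5)= O(3,5)–O(4,6)= O(3,5)–O(4,4)= O(3,6)–O(4,6)= O(3,6)–O(4,5)=  → 0/20 unlike.
Row 4: O(4,0)–O(4,1)= O(4,1)–O(4,2)= O(4,2)–O(4,3)= O(4,3)–O(4,4)= O(4,4)–O(4,5)= O(4,5)–O(4,6)=  → 0/6 unlike.
Total adjacent occupied pairs: 76; unlike-type pairs: 10.
10/76 reduces to 5/38.

5/38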